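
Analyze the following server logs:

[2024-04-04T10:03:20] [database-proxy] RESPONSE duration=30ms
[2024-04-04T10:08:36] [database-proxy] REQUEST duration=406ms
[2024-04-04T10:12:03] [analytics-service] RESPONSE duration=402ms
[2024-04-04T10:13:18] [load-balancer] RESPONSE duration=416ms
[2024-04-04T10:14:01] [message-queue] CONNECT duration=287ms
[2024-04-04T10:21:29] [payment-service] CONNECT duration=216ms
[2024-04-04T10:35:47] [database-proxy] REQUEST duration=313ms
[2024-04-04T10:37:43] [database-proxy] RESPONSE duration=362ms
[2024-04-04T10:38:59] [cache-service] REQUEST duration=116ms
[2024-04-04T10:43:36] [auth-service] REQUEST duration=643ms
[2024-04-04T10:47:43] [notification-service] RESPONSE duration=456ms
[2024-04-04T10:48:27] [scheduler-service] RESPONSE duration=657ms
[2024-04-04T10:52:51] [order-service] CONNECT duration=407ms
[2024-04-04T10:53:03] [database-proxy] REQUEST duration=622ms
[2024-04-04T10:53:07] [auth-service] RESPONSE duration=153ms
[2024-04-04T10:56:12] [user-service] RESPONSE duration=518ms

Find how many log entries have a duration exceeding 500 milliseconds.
4

To count timeouts:

1. Threshold: 500ms
2. Extract duration from each log entry
3. Count entries where duration > 500
4. Timeout count: 4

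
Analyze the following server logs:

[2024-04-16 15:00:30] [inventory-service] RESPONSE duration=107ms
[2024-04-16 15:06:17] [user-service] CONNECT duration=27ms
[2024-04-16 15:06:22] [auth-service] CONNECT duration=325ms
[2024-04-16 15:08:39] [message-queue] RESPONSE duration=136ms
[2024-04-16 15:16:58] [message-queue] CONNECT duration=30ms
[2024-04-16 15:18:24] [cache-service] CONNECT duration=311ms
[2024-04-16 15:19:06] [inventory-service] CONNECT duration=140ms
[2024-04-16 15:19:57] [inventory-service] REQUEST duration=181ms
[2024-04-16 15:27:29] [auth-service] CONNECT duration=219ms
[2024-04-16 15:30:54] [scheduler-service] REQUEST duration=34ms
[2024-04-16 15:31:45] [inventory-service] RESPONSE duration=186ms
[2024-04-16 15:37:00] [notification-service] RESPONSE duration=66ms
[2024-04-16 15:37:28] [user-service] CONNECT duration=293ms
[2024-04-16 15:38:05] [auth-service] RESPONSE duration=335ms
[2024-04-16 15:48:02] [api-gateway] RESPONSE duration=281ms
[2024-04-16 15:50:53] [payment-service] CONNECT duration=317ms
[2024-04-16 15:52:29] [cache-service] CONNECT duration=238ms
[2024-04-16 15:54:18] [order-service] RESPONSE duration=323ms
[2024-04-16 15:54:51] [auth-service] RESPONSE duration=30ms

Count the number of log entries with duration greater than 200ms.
9

To count timeouts:

1. Threshold: 200ms
2. Extract duration from each log entry
3. Count entries where duration > 200
4. Timeout count: 9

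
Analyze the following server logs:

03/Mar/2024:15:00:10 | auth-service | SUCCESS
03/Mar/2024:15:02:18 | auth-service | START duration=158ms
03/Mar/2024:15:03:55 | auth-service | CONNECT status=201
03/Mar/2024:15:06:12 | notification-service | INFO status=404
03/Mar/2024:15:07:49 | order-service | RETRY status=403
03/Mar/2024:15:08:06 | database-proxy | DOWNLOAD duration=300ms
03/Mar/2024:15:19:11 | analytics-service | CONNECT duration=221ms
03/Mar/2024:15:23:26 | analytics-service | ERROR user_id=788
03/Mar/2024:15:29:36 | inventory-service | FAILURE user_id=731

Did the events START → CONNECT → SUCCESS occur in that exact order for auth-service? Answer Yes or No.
No

To verify sequence order:

1. Find all events in sequence START → CONNECT → SUCCESS for auth-service
2. Extract their timestamps
3. Check if timestamps are in ascending order
4. Result: No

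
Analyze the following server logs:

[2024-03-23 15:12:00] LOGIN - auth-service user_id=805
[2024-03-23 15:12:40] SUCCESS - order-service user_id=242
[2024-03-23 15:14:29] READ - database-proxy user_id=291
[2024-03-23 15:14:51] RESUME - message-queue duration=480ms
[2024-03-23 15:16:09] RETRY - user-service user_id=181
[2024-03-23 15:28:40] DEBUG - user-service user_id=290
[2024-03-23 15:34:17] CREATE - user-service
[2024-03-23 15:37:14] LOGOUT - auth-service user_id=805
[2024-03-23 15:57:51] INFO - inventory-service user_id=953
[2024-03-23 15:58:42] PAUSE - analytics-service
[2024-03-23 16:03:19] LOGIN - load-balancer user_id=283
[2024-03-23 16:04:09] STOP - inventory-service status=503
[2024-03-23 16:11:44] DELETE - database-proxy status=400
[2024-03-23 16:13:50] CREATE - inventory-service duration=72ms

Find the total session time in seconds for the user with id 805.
1514

To calculate session duration:

1. Find LOGIN event for user_id=805: 2024-03-23 15:12:00
2. Find LOGOUT event for user_id=805: 2024-03-23 15:37:14
3. Session duration: 2024-03-23 15:37:14 - 2024-03-23 15:12:00 = 1514 seconds (25 minutes)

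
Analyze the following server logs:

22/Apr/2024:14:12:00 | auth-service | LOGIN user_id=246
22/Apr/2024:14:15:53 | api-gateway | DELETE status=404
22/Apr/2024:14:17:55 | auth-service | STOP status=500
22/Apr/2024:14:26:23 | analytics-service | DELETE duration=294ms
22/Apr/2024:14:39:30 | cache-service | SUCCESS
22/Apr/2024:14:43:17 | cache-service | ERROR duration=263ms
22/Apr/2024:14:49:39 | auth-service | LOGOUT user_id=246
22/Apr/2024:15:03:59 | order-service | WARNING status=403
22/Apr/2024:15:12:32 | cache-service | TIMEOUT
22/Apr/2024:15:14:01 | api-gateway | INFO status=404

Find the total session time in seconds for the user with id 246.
2259

To calculate session duration:

1. Find LOGIN event for user_id=246: 22/Apr/2024:14:12:00
2. Find LOGOUT event for user_id=246: 22/Apr/2024:14:49:39
3. Session duration: 22/Apr/2024:14:49:39 - 22/Apr/2024:14:12:00 = 2259 seconds (37 minutes)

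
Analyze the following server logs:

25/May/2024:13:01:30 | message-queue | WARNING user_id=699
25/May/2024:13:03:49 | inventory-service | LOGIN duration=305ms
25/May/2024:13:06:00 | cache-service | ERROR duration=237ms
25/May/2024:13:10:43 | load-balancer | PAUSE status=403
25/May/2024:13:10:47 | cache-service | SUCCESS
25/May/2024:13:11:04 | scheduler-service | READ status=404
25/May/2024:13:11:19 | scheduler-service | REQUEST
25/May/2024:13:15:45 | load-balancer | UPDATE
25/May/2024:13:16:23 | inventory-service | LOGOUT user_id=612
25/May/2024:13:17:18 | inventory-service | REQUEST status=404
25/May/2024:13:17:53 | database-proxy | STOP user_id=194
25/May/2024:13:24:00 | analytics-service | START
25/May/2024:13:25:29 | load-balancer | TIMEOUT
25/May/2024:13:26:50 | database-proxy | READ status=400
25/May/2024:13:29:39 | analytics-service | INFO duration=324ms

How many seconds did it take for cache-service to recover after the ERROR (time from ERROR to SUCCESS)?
287

To calculate recovery time:

1. Find ERROR event for cache-service: 25/May/2024:13:06:00
2. Find next SUCCESS event for cache-service: 25/May/2024:13:10:47
3. Recovery time: 25/May/2024:13:10:47 - 25/May/2024:13:06:00 = 287 seconds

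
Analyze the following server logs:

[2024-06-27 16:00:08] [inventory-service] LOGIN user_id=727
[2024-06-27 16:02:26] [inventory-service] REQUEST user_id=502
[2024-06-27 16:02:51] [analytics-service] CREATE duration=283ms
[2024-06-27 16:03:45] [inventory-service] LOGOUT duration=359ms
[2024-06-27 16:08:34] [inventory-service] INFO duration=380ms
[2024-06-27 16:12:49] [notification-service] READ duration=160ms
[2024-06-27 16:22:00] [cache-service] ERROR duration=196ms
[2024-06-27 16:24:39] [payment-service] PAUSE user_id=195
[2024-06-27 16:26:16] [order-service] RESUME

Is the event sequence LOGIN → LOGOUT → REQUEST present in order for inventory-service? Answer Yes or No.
No

To verify sequence order:

1. Find all events in sequence LOGIN → LOGOUT → REQUEST for inventory-service
2. Extract their timestamps
3. Check if timestamps are in ascending order
4. Result: No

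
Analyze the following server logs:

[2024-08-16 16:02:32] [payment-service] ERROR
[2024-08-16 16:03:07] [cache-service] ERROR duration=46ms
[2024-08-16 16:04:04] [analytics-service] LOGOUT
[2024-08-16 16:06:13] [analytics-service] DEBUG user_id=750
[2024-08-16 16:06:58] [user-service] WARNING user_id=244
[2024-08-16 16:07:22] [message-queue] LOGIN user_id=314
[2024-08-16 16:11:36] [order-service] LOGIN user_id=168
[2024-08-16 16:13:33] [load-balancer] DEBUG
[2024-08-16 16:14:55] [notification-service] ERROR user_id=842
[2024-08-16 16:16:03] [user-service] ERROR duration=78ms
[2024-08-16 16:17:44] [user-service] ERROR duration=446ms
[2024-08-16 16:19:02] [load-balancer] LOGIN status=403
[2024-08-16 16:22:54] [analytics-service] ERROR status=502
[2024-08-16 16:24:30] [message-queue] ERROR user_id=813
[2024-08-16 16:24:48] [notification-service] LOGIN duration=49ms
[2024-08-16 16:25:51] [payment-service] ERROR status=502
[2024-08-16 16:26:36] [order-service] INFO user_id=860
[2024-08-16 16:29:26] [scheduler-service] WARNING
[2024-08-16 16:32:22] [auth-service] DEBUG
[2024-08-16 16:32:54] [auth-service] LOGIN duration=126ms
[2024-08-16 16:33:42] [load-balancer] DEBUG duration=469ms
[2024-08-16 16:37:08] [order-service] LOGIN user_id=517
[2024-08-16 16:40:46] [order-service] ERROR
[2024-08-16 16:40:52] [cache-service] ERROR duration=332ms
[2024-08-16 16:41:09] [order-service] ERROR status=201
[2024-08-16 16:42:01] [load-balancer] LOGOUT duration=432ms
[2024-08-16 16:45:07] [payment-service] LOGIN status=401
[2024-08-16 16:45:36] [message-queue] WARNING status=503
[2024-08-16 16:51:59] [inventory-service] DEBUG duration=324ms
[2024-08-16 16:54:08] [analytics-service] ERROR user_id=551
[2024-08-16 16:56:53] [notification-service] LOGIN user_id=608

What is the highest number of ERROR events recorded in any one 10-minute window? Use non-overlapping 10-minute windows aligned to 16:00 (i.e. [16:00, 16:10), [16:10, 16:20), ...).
3

To find the burst window:

1. Divide the log period into non-overlapping 10-minute windows starting at 16:00
2. Count ERROR events in each window
3. Find the window with maximum count
4. Maximum events in a window: 3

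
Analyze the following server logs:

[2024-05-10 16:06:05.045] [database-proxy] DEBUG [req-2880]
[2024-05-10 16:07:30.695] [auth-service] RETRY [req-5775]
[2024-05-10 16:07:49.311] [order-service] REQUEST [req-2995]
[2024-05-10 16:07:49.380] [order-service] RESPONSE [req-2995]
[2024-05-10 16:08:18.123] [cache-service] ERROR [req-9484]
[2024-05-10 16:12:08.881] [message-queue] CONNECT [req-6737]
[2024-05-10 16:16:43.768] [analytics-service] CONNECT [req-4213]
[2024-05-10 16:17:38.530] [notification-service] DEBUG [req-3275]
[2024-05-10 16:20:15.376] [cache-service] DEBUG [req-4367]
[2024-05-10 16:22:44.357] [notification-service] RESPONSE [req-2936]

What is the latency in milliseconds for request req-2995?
69

To calculate latency:

1. Find REQUEST with id req-2995: 2024-05-10 16:07:49.311
2. Find RESPONSE with id req-2995: 2024-05-10 16:07:49.380
3. Latency: 2024-05-10 16:07:49.380 - 2024-05-10 16:07:49.311 = 69ms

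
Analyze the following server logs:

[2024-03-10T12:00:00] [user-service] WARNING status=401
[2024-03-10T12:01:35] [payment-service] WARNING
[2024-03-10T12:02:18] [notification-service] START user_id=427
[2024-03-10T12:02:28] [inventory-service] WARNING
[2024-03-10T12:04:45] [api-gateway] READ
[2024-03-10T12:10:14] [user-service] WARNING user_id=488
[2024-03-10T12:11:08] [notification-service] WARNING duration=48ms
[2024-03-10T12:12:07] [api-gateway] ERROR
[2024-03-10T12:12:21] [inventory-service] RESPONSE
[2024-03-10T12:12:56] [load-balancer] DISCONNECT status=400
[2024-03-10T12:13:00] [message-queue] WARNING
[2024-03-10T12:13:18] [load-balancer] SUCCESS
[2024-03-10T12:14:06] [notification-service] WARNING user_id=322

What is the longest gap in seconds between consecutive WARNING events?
466

To find the longest gap:

1. Extract all WARNING events in chronological order
2. Calculate time differences between consecutive events
3. Find the maximum difference
4. Longest gap: 466 seconds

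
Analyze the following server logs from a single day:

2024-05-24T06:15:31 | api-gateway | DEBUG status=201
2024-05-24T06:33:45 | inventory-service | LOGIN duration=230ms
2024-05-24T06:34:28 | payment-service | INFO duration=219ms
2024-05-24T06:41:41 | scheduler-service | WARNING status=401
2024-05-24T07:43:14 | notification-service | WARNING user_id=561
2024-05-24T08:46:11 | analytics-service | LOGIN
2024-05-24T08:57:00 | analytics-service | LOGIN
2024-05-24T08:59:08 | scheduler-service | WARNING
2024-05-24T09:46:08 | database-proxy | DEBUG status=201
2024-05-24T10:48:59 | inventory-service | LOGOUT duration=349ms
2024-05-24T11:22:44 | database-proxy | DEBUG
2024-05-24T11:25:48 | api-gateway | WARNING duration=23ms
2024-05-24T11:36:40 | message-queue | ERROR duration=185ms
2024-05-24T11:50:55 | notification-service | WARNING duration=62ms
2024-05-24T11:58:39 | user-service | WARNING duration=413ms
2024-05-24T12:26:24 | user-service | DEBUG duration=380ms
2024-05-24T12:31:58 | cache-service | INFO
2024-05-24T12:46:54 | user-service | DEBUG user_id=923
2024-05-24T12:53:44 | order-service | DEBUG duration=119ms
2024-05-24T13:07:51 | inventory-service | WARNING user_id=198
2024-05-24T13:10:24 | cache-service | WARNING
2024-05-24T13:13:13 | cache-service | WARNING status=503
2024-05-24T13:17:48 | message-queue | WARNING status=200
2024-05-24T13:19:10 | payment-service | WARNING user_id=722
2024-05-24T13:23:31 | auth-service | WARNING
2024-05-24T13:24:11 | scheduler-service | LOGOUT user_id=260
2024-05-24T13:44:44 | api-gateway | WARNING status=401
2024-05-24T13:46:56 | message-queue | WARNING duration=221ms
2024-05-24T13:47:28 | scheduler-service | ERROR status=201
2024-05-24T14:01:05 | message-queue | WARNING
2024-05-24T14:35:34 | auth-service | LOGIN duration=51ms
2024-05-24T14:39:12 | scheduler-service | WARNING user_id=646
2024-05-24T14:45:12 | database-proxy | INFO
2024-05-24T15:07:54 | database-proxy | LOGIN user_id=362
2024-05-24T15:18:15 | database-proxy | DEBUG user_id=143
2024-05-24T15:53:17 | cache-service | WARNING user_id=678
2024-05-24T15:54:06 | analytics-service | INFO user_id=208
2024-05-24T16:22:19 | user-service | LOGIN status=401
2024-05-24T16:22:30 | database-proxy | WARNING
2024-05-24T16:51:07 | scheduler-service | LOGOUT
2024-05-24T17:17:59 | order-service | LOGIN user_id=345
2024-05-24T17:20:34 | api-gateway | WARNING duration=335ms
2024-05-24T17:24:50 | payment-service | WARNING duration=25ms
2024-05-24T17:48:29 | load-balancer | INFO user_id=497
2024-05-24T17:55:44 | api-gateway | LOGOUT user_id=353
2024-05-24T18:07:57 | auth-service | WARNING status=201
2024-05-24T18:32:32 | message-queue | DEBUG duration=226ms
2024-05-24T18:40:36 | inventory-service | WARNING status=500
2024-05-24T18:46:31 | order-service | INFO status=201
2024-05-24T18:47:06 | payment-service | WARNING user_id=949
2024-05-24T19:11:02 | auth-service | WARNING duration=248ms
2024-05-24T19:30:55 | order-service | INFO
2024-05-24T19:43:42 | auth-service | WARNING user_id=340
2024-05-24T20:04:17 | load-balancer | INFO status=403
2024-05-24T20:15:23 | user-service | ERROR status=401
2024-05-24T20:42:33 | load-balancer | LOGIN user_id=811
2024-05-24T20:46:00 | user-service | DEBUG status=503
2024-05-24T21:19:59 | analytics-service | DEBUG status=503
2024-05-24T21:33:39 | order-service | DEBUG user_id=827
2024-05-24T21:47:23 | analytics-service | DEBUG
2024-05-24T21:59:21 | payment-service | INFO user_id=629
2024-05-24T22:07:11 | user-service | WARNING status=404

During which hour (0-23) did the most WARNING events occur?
13

To find the peak hour:

1. Group all WARNING events by hour
2. Count events in each hour
3. Find hour with maximum count
4. Peak hour: 13 (with 8 events)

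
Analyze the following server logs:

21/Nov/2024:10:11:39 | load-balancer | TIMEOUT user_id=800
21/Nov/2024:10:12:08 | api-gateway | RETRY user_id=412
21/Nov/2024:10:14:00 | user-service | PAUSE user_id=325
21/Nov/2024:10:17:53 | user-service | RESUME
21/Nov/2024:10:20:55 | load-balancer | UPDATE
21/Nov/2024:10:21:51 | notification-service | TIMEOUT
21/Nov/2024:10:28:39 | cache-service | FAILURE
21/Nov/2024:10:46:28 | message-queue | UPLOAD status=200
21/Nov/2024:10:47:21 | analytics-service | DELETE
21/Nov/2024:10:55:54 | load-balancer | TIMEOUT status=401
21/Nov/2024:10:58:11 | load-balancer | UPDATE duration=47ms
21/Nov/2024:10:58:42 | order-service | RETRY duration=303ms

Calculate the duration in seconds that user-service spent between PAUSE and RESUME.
233

To calculate state duration:

1. Find PAUSE event for user-service: 21/Nov/2024:10:14:00
2. Find RESUME event for user-service: 21/Nov/2024:10:17:53
3. Calculate duration: 21/Nov/2024:10:17:53 - 21/Nov/2024:10:14:00 = 233 seconds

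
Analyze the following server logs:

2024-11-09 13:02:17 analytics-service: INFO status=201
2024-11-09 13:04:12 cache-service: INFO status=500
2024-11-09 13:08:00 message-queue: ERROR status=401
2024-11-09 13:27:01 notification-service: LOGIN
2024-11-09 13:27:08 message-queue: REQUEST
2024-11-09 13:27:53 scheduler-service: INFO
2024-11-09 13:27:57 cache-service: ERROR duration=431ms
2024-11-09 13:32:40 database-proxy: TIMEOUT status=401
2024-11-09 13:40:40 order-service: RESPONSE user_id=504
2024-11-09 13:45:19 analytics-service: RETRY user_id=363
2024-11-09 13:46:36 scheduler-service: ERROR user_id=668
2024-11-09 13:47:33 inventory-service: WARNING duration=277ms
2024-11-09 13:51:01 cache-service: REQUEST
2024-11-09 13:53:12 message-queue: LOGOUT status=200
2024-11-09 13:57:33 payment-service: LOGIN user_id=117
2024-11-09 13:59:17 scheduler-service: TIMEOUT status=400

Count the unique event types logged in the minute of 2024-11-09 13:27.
4

To count unique event types:

1. Filter events in the minute starting at 2024-11-09 13:27
2. Extract event types from matching entries
3. Count unique types: 4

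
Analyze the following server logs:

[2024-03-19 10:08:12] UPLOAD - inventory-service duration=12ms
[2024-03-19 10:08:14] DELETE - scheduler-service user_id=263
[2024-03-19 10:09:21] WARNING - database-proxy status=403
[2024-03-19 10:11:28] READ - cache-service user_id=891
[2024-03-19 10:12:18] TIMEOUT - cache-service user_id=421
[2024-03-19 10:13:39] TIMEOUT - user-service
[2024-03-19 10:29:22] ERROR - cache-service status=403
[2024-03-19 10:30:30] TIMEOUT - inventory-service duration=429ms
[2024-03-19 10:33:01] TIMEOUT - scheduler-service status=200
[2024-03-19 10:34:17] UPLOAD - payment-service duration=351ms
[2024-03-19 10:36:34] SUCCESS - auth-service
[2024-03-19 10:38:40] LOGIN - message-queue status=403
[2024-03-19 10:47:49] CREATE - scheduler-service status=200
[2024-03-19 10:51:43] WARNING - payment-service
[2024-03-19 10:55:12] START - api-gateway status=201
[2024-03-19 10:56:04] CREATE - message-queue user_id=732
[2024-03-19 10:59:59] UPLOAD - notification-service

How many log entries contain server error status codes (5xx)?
0

To find matching entries:

1. Pattern to match: server error status codes (5xx)
2. Scan each log entry for the pattern
3. Count matches: 0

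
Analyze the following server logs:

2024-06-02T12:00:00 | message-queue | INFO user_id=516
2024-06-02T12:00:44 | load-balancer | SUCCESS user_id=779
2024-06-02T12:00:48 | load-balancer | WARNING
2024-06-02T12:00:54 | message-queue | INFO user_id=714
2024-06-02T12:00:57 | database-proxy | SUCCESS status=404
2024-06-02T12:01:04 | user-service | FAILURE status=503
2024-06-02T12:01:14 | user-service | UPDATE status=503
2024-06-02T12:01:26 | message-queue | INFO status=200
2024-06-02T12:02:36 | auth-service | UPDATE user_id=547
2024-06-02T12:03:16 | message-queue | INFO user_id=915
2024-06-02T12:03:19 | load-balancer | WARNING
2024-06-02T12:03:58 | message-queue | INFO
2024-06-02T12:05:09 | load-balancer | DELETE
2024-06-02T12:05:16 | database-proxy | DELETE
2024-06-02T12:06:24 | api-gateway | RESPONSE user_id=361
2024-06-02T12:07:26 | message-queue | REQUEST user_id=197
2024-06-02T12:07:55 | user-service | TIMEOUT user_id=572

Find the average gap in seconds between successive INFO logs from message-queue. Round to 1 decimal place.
59.5

To calculate average interval:

1. Find all INFO events for message-queue in order
2. Calculate time gaps between consecutive events
3. Compute mean of gaps: 238 / 4 = 59.5 seconds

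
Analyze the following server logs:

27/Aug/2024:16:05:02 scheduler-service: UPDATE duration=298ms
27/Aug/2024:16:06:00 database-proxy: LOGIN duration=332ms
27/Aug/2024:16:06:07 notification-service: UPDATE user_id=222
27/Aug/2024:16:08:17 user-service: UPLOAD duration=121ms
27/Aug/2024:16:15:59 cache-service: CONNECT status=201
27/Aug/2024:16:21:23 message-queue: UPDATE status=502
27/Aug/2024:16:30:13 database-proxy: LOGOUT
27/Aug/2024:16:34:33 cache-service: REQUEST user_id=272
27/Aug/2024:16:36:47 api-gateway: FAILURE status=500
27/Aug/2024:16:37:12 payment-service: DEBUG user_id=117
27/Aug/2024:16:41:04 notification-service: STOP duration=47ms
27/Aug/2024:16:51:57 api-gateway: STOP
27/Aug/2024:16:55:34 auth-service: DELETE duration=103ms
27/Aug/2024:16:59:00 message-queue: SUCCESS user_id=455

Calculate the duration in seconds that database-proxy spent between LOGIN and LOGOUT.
1453

To calculate state duration:

1. Find LOGIN event for database-proxy: 27/Aug/2024:16:06:00
2. Find LOGOUT event for database-proxy: 27/Aug/2024:16:30:13
3. Calculate duration: 27/Aug/2024:16:30:13 - 27/Aug/2024:16:06:00 = 1453 seconds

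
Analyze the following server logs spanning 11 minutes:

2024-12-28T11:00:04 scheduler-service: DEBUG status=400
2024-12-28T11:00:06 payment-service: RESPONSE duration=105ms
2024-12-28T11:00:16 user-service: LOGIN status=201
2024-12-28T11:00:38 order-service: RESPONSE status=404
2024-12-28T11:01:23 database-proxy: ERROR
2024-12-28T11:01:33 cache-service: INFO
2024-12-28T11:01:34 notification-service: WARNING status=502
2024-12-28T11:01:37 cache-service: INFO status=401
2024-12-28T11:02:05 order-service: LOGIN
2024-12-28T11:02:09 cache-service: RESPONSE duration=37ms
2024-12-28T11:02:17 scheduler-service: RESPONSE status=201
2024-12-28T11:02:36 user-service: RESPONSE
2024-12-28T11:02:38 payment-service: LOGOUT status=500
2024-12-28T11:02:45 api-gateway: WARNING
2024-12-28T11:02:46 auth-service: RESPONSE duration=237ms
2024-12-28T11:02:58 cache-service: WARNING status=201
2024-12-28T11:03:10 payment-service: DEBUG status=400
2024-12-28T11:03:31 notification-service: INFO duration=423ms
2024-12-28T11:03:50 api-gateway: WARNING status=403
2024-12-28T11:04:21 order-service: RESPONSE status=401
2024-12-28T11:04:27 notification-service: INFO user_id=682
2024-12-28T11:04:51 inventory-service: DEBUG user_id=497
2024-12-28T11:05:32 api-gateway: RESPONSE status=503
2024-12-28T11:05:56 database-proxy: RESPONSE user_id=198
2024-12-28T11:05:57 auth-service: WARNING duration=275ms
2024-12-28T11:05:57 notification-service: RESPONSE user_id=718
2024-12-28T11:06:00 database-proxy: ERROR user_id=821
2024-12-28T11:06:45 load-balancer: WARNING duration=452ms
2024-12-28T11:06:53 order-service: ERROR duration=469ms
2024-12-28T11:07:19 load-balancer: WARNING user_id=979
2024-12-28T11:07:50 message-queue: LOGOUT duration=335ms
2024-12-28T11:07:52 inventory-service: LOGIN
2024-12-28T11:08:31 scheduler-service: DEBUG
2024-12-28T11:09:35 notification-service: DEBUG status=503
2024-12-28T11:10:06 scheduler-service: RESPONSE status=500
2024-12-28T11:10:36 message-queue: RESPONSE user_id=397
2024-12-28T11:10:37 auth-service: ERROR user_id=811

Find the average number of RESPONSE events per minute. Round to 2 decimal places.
1.09

To calculate the rate:

1. Count total RESPONSE events: 12
2. Total time period: 11 minutes
3. Rate = 12 / 11 = 1.09 events per minute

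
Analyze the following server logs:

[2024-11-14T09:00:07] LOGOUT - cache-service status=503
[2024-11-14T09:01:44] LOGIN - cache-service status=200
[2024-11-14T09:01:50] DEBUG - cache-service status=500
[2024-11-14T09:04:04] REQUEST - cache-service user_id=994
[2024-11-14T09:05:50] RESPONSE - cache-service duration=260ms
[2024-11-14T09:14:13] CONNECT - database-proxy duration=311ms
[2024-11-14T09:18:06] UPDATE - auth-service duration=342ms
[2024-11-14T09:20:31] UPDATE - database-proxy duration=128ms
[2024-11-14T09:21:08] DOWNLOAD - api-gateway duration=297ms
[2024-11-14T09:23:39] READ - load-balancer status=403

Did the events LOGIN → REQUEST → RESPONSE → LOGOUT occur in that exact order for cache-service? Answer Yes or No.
No

To verify sequence order:

1. Find all events in sequence LOGIN → REQUEST → RESPONSE → LOGOUT for cache-service
2. Extract their timestamps
3. Check if timestamps are in ascending order
4. Result: No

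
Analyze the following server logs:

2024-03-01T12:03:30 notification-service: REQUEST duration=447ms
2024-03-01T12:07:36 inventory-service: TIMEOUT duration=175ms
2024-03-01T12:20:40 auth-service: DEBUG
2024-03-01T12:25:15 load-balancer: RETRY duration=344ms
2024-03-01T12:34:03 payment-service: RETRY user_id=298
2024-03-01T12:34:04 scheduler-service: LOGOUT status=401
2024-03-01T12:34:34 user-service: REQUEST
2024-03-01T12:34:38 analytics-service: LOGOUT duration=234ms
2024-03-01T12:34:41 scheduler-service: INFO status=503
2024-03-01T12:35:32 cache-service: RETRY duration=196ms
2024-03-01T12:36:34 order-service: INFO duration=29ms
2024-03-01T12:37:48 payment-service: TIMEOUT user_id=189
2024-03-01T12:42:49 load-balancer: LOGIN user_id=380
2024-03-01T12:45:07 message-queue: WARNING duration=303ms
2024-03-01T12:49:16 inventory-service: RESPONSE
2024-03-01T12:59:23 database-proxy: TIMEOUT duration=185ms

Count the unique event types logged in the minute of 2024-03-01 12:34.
4

To count unique event types:

1. Filter events in the minute starting at 2024-03-01 12:34
2. Extract event types from matching entries
3. Count unique types: 4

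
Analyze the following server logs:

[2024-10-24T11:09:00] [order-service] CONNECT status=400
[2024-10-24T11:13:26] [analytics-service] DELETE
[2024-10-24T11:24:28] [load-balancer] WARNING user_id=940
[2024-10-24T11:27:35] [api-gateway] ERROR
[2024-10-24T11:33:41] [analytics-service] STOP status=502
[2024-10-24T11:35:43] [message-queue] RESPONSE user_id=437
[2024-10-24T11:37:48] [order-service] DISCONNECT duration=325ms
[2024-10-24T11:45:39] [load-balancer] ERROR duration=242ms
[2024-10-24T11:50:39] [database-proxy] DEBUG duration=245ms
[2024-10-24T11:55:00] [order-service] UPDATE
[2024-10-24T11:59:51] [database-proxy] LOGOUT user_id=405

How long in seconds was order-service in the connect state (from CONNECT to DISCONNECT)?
1728

To calculate state duration:

1. Find CONNECT event for order-service: 2024-10-24T11:09:00
2. Find DISCONNECT event for order-service: 2024-10-24T11:37:48
3. Calculate duration: 2024-10-24T11:37:48 - 2024-10-24T11:09:00 = 1728 seconds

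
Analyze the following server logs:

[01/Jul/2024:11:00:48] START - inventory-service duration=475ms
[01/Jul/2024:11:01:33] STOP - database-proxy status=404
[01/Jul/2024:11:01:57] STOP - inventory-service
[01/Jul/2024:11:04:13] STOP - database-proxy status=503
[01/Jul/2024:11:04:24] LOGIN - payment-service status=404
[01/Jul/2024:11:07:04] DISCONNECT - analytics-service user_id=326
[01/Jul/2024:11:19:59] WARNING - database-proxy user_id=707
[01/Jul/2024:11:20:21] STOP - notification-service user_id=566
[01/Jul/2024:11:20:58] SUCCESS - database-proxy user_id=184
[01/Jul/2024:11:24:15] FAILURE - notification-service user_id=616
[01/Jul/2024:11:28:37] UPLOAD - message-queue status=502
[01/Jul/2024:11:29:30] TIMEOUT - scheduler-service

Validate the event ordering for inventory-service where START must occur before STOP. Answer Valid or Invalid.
Valid

To validate ordering:

1. Required order: START → STOP
2. Rule: START must occur before STOP
3. Check actual order of events for inventory-service
4. Result: Valid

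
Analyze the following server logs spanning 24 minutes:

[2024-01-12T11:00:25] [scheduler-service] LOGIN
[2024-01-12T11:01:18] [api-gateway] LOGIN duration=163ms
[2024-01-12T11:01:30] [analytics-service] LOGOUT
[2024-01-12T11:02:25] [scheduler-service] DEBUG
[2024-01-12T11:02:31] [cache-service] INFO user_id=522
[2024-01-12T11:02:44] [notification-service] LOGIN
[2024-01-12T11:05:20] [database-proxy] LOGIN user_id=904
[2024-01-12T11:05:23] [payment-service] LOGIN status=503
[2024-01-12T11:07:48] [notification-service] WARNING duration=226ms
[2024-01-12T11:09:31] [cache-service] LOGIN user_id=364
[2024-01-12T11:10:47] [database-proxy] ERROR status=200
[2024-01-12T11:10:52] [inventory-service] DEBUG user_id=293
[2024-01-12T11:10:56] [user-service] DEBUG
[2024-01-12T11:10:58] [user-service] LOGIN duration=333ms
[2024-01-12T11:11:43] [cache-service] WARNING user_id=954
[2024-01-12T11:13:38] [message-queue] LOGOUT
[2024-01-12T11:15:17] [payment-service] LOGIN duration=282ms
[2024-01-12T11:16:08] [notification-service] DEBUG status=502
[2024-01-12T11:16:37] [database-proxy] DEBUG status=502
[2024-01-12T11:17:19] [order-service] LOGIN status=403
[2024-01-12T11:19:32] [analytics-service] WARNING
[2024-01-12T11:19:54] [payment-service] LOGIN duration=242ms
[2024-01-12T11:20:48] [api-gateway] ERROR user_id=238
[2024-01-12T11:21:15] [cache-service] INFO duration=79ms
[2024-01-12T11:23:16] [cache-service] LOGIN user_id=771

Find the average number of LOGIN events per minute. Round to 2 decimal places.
0.46

To calculate the rate:

1. Count total LOGIN events: 11
2. Total time period: 24 minutes
3. Rate = 11 / 24 = 0.46 events per minute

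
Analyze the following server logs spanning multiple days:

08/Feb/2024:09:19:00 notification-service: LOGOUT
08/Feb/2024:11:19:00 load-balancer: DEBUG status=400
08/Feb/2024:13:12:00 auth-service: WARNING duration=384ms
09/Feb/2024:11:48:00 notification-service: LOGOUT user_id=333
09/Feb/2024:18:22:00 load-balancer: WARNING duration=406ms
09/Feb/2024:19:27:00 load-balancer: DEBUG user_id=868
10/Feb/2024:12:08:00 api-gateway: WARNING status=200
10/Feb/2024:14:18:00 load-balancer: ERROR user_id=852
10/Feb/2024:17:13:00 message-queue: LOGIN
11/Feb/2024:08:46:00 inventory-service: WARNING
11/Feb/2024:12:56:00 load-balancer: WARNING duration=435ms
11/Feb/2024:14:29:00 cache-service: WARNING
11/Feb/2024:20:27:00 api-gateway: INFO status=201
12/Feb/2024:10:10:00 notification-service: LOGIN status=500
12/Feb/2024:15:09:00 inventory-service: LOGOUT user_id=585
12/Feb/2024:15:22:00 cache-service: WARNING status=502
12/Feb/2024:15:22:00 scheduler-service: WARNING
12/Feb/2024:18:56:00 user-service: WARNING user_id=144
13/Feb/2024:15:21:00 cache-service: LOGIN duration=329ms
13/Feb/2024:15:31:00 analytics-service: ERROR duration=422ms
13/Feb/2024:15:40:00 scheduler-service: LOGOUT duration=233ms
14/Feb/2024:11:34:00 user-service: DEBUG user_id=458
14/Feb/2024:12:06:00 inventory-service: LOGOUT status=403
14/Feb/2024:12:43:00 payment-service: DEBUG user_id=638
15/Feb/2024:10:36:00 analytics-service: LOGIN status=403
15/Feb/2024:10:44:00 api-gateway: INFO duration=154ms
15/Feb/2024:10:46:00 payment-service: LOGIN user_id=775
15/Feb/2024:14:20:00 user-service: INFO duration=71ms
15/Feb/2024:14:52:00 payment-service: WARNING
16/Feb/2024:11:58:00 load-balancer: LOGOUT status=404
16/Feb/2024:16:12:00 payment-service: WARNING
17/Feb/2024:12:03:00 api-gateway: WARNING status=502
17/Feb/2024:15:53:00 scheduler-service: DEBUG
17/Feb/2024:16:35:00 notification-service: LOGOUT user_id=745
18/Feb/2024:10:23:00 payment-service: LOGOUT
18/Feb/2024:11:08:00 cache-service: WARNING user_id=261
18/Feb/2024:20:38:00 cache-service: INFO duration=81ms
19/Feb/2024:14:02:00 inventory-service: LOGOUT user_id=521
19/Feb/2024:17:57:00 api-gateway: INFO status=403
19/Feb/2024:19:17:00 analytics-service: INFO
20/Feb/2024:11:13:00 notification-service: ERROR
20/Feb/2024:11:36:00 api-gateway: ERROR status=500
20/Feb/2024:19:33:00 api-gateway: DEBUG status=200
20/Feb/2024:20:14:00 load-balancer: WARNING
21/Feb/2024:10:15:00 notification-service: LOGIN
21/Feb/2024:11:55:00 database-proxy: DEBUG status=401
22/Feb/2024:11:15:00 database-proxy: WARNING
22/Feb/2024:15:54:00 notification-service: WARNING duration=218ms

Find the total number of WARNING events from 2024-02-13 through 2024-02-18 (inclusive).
4

To filter by date range:

1. Date range: 2024-02-13 through 2024-02-18, both dates inclusive
2. Filter for WARNING events whose date falls in this range
3. Count matching events: 4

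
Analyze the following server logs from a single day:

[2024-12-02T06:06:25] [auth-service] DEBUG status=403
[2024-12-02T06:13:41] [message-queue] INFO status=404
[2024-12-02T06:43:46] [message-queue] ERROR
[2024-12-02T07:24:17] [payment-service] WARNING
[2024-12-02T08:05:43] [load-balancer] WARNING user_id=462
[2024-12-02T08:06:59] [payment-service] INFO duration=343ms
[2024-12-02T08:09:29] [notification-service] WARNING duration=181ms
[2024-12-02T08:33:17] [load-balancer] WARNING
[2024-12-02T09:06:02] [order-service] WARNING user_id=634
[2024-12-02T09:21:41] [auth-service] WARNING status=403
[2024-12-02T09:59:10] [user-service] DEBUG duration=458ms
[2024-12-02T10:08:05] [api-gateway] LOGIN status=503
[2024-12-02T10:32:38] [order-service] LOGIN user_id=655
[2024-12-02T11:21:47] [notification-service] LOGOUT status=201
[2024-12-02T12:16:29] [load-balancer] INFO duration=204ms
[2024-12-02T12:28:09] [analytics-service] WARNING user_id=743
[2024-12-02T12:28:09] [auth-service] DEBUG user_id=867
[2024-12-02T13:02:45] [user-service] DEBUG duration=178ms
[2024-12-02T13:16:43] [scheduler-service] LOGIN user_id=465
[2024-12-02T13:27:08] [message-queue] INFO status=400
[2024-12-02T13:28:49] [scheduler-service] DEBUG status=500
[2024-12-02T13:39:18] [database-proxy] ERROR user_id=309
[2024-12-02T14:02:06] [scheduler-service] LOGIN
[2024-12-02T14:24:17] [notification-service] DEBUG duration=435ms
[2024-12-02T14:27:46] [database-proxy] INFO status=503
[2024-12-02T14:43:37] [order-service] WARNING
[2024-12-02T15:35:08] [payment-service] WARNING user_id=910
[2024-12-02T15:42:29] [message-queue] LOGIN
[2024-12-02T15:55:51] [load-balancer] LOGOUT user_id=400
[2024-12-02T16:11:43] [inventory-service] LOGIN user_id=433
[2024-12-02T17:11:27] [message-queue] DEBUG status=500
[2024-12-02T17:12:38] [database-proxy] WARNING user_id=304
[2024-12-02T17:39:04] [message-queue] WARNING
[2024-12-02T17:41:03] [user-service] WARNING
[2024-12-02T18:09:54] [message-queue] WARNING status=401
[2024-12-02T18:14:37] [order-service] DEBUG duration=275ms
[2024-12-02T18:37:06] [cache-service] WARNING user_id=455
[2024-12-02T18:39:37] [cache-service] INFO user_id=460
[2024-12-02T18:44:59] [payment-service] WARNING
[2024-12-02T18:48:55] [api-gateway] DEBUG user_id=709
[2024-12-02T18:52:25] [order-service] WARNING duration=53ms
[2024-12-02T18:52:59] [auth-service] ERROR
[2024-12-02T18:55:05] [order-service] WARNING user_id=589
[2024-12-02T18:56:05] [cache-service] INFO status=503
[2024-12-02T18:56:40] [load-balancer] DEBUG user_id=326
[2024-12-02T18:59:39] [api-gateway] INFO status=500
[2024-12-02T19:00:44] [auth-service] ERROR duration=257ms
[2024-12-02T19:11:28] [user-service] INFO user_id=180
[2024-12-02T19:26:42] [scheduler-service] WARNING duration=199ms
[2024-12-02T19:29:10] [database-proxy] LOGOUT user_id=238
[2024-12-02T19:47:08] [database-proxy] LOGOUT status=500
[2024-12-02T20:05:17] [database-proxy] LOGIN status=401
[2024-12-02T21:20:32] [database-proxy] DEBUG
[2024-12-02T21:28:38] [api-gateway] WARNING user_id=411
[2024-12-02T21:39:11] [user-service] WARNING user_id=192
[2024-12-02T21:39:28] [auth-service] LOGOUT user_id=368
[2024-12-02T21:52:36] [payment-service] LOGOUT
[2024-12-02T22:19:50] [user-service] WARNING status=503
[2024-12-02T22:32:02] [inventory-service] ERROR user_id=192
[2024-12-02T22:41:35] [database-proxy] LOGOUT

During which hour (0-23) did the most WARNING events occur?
18

To find the peak hour:

1. Group all WARNING events by hour
2. Count events in each hour
3. Find hour with maximum count
4. Peak hour: 18 (with 5 events)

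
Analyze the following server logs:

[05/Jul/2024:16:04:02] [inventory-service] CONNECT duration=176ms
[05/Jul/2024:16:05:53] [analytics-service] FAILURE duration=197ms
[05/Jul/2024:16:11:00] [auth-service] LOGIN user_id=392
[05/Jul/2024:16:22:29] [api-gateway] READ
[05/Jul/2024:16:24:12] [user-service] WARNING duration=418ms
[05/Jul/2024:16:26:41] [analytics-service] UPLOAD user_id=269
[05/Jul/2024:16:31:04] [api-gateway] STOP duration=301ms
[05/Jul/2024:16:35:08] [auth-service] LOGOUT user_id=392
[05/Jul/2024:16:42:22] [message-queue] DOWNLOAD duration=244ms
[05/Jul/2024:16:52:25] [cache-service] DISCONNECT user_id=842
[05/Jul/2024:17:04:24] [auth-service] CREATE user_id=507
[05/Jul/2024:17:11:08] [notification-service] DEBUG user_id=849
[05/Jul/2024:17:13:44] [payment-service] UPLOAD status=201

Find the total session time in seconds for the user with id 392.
1448

To calculate session duration:

1. Find LOGIN event for user_id=392: 05/Jul/2024:16:11:00
2. Find LOGOUT event for user_id=392: 05/Jul/2024:16:35:08
3. Session duration: 05/Jul/2024:16:35:08 - 05/Jul/2024:16:11:00 = 1448 seconds (24 minutes)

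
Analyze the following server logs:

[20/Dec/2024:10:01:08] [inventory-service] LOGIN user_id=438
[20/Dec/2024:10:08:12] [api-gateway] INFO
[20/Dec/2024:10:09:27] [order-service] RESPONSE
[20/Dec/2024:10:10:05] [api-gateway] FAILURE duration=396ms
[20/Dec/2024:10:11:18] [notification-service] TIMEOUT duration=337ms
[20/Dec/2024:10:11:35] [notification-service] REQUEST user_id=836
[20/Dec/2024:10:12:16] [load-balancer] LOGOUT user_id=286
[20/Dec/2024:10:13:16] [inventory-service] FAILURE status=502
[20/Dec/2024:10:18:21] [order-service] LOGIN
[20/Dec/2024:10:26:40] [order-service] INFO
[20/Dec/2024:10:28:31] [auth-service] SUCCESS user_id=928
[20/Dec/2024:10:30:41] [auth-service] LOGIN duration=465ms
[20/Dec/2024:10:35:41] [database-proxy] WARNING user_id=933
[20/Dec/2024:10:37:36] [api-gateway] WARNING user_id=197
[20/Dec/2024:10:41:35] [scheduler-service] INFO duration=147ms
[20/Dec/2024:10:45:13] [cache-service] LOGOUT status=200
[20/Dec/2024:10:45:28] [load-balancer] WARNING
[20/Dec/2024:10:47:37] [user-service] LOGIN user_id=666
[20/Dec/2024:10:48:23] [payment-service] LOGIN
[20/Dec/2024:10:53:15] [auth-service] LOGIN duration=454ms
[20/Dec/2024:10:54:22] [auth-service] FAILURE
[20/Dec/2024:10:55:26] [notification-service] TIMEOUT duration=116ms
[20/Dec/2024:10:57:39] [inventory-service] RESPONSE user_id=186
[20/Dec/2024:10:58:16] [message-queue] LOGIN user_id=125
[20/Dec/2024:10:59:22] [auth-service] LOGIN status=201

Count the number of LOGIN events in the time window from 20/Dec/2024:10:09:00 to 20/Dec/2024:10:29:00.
1

To count events in the time window:

1. Window boundaries: 20/Dec/2024:10:09:00 to 20/Dec/2024:10:29:00
2. Filter for LOGIN events within this window
3. Count matching events: 1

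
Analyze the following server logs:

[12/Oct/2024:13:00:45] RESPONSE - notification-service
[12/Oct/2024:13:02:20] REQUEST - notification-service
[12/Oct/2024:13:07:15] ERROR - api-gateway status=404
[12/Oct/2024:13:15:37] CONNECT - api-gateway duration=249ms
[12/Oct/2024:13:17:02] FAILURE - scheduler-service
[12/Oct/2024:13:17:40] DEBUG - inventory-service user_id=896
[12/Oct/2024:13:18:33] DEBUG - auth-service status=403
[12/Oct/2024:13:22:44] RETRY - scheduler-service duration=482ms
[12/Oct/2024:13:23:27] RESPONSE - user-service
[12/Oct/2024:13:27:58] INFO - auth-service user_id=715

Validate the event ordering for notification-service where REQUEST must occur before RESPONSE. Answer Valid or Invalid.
Invalid

To validate ordering:

1. Required order: REQUEST → RESPONSE
2. Rule: REQUEST must occur before RESPONSE
3. Check actual order of events for notification-service
4. Result: Invalid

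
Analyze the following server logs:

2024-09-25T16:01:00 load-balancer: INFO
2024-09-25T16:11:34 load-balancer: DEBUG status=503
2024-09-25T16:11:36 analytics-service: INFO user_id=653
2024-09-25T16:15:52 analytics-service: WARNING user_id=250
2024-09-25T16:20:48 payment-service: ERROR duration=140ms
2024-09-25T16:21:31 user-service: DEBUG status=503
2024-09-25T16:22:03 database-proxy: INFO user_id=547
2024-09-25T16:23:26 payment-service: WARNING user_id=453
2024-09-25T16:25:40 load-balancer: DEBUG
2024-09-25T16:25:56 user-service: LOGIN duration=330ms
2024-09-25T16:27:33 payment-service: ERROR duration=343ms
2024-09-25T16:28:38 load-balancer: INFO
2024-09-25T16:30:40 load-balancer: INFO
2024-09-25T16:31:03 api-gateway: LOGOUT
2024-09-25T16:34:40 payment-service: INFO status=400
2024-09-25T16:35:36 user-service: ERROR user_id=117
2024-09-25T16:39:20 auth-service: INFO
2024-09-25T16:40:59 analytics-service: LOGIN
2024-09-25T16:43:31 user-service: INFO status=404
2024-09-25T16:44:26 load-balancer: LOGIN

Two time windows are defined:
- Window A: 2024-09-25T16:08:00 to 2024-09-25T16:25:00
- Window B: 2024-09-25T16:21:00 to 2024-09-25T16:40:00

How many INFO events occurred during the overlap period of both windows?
1

To find overlap events:

1. Window A: 2024-09-25T16:08:00 to 2024-09-25T16:25:00
2. Window B: 2024-09-25T16:21:00 to 2024-09-25T16:40:00
3. Overlap period: 2024-09-25T16:21:00 to 2024-09-25T16:25:00
4. Count INFO events in overlap: 1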